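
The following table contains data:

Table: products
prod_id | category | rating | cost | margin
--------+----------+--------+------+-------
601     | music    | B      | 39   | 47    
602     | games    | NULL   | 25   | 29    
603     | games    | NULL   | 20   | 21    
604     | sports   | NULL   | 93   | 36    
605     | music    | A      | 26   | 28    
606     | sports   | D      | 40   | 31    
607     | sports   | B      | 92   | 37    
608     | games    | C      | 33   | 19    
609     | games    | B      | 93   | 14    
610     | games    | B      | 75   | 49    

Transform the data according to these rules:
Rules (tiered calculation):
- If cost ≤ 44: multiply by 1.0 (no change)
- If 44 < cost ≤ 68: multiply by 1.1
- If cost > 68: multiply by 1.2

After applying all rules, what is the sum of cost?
606.6

Step 1: Tier 1 (cost ≤ 44): 6 records, sum = 183 × 1.0 = 183.0
Step 2: Tier 2 (44 < cost ≤ 68): 0 records, sum = 0 × 1.1 = 0.0
Step 3: Tier 3 (cost > 68): 4 records, sum = 353 × 1.2 = 423.6
Step 4: Final sum = 183.0 + 0.0 + 423.6 = 606.6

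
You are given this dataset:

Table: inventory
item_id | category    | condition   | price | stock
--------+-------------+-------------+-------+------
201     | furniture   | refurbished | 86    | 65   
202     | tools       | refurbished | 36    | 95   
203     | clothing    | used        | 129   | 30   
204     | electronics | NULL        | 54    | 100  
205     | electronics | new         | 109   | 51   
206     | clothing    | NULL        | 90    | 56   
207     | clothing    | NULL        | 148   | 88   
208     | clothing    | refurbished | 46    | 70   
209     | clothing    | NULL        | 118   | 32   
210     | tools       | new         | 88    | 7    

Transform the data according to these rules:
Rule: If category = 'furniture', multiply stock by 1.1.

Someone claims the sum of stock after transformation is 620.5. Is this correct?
No, the correct result is 600.5.

Step 1: Calculate the correct sum after transformation
Step 2: Apply multiplier 1.1 to records where category = 'furniture'
Step 3: Correct result = 600.5
Step 4: Claimed result = 620.5
Step 5: 600.5 ≠ 620.5
Conclusion: The claimed result is incorrect. The correct answer is 600.5.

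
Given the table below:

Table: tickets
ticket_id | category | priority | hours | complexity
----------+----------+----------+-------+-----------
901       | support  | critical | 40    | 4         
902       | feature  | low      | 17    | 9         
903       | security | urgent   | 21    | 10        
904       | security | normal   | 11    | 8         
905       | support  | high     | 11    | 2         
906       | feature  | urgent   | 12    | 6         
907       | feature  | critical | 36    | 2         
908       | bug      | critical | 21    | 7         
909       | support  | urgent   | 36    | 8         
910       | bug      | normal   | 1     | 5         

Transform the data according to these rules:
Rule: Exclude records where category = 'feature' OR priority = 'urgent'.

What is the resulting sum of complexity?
26

Step 1: Find records where category = 'feature' OR priority = 'urgent'
Step 2: 5 records match, summing to 35
Step 3: Original sum: 61
Step 4: Remaining sum = 61 - 35 = 26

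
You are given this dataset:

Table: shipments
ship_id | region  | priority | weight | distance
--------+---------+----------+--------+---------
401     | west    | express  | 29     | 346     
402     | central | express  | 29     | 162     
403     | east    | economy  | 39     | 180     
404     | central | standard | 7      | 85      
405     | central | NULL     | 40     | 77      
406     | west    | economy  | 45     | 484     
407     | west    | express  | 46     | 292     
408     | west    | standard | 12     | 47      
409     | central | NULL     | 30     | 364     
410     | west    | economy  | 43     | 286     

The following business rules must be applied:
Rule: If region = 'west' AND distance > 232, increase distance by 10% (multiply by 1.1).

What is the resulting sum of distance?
2463.8

Step 1: Find records where region = 'west' AND distance > 232
Step 2: 4 records match, summing to 1408
Step 3: After multiplier: 1408 × 1.1 = 1548.8
Step 4: Unaffected records sum: 915
Step 5: Final sum = 1548.8 + 915 = 2463.8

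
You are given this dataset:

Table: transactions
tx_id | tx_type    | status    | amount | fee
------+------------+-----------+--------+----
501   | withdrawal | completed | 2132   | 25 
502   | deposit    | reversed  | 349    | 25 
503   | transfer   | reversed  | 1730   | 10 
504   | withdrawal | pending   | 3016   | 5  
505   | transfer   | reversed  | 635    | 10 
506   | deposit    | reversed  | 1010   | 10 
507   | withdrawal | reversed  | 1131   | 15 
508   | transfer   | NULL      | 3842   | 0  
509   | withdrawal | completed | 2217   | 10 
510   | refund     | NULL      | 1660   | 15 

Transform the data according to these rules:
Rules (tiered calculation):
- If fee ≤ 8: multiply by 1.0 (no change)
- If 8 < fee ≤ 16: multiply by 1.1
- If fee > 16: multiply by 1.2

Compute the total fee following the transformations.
142.0

Step 1: Tier 1 (fee ≤ 8): 2 records, sum = 5 × 1.0 = 5.0
Step 2: Tier 2 (8 < fee ≤ 16): 6 records, sum = 70 × 1.1 = 77.0
Step 3: Tier 3 (fee > 16): 2 records, sum = 50 × 1.2 = 60.0
Step 4: Final sum = 5.0 + 77.0 + 60.0 = 142.0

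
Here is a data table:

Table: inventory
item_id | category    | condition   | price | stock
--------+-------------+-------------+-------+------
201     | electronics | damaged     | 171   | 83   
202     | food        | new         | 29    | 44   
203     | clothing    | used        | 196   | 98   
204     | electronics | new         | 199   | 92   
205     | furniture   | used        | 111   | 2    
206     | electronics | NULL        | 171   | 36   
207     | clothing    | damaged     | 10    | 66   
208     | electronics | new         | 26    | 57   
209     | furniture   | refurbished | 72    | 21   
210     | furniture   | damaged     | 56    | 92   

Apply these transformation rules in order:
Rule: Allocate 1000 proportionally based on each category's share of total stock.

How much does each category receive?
clothing: 277.5, electronics: 453.47, food: 74.45, furniture: 194.59

Step 1: Calculate total stock = 591
Step 2: Calculate each category's proportion:
  clothing: 164/591 = 27.75% → 277.5
  electronics: 268/591 = 45.35% → 453.47
  food: 44/591 = 7.45% → 74.45
  furniture: 115/591 = 19.46% → 194.59
Step 3: Verify: sum of allocations ≈ 1000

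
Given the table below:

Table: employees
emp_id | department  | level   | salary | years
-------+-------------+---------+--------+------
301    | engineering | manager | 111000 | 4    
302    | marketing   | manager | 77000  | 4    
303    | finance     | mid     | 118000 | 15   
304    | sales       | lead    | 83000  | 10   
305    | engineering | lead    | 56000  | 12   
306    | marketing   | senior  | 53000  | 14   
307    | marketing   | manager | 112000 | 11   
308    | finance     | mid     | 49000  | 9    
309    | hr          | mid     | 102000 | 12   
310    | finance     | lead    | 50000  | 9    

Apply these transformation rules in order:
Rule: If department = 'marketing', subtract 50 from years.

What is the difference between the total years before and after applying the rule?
150

Step 1: Original sum of years = 100
Step 2: 3 records have department = 'marketing'
Step 3: Each affected record changes by -50
Step 4: Total change = 3 × -50 = -150
Step 5: New sum = 100 + -150 = -50
Step 6: Difference = |-50 - 100| = 150
        (Sum decreased by 150)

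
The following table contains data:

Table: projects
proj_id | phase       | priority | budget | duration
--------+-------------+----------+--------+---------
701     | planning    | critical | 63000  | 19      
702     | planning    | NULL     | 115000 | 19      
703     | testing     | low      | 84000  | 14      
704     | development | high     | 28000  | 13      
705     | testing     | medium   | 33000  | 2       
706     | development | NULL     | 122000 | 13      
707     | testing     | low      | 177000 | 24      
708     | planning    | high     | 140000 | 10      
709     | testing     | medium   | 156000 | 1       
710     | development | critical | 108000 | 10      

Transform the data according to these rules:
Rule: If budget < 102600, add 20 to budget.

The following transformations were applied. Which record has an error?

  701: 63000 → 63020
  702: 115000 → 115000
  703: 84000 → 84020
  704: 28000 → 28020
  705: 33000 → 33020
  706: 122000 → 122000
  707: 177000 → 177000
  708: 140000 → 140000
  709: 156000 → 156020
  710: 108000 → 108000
Record 709 has an error. The correct transformed value should be 156000, not 156020.

Step 1: Check each record against the rule
Step 2: Record 709 has budget = 156000
Step 3: Since 156000 >= 102600, the bonus should not have been applied
Step 4: Correct value = 156000, but claimed value = 156020
Conclusion: Record 709 has the error.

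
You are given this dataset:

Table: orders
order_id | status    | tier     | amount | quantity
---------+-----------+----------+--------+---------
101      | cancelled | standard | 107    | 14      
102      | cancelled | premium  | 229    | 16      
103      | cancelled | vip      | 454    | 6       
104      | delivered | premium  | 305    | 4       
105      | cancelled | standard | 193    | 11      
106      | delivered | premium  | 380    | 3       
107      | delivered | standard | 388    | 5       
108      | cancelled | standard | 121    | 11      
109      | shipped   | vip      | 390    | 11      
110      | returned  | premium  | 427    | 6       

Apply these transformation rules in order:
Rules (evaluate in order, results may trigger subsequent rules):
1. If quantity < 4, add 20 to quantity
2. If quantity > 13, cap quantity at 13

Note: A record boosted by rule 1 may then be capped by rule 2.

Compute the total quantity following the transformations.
93

Step 1: Apply rule 1 to records with quantity < 4
  - 1 records get bonus of 20
  - Of these, 1 records then exceed 13 and get capped
Step 2: Apply rule 2 to records with quantity > 13
  - 2 records (original) are capped
Step 3: Calculate final sum = 93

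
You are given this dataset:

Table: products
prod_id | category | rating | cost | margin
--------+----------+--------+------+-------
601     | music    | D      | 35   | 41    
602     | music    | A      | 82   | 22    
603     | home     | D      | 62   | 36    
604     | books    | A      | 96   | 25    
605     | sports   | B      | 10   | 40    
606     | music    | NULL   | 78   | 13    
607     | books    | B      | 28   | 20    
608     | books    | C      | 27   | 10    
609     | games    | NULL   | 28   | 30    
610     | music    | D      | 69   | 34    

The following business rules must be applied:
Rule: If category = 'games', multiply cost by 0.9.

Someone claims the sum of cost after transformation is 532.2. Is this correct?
No, the correct result is 512.2.

Step 1: Calculate the correct sum after transformation
Step 2: Apply multiplier 0.9 to records where category = 'games'
Step 3: Correct result = 512.2
Step 4: Claimed result = 532.2
Step 5: 512.2 ≠ 532.2
Conclusion: The claimed result is incorrect. The correct answer is 512.2.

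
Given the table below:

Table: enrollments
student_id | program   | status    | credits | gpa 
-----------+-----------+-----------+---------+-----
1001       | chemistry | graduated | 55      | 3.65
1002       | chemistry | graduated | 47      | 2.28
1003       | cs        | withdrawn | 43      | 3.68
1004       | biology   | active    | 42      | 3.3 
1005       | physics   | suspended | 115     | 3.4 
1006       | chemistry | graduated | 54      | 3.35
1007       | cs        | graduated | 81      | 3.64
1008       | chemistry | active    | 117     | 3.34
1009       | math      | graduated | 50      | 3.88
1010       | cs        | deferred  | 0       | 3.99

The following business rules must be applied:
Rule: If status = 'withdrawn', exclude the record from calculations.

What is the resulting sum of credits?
561

Step 1: Identify records where status = 'withdrawn'
Step 2: The excluded records sum to 43
Step 3: Original total credits = 604
Step 4: Remaining total = 604 - 43 = 561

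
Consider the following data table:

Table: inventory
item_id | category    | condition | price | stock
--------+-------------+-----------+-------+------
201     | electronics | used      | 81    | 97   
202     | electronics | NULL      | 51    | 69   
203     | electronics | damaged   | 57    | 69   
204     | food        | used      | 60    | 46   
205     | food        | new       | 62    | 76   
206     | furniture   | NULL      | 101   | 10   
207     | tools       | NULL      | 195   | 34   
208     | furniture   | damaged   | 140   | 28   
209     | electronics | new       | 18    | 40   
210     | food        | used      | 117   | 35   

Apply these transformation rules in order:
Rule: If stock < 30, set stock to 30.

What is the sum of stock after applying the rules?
526

Step 1: 2 records have stock < 30
Step 2: These records originally summed to 38
Step 3: After setting to minimum: 2 × 30 = 60
Step 4: Unaffected records sum: 466
Step 5: Final sum = 60 + 466 = 526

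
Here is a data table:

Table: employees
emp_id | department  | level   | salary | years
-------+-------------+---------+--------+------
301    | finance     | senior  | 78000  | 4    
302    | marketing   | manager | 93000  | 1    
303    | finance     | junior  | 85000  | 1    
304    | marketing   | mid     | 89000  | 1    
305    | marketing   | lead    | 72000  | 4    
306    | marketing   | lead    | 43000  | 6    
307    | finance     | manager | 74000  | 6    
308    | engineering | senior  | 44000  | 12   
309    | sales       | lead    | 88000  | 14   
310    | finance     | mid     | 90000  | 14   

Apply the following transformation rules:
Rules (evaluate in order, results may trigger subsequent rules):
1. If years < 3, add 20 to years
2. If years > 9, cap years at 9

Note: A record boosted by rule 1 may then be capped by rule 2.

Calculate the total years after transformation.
74

Step 1: Apply rule 1 to records with years < 3
  - 3 records get bonus of 20
  - Of these, 3 records then exceed 9 and get capped
Step 2: Apply rule 2 to records with years > 9
  - 3 records (original) are capped
Step 3: Calculate final sum = 74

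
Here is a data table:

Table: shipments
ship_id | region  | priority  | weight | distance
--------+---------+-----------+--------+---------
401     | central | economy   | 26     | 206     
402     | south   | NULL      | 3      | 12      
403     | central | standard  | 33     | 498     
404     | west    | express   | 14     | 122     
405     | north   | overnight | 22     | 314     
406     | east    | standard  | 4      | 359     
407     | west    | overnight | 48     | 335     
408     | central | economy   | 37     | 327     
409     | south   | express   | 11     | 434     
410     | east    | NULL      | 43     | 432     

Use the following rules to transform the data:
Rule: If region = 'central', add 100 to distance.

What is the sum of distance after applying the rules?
3339

Step 1: Count records where region = 'central': 3
Step 2: Total bonus added: 3 × 100 = 300
Step 3: Original sum of distance: 3039
Step 4: Final sum = 3039 + 300 = 3339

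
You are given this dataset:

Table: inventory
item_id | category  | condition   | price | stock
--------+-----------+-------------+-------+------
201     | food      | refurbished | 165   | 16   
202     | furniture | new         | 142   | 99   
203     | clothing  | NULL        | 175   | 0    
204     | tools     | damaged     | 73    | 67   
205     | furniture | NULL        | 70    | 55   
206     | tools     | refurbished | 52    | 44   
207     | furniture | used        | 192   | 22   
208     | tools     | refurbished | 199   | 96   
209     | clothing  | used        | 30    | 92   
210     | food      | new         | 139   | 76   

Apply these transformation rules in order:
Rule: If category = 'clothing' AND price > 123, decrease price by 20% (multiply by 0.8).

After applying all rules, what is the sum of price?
1202.0

Step 1: Find records where category = 'clothing' AND price > 123
Step 2: 1 records match, summing to 175
Step 3: After multiplier: 175 × 0.8 = 140.0
Step 4: Unaffected records sum: 1062
Step 5: Final sum = 140.0 + 1062 = 1202.0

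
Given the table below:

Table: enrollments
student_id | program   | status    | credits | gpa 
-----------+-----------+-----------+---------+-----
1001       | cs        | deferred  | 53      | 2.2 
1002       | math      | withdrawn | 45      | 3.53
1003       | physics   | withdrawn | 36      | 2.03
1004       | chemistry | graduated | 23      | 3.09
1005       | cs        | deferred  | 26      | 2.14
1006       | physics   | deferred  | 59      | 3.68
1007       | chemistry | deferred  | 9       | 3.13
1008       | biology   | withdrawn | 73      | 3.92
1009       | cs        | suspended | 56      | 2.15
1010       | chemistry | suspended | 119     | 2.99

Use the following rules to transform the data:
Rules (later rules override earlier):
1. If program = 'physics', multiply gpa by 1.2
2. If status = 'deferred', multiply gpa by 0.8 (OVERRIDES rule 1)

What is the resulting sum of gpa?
27.04

Step 1: Rule 2 takes priority for records with status = 'deferred'
  - 4 records: 11.15 × 0.8 = 8.92
Step 2: Rule 1 applies to remaining records with program = 'physics'
  - 1 records: 2.03 × 1.2 = 2.44
Step 3: Other records unchanged: 15.68
Step 4: Final sum = 8.92 + 2.44 + 15.68 = 27.04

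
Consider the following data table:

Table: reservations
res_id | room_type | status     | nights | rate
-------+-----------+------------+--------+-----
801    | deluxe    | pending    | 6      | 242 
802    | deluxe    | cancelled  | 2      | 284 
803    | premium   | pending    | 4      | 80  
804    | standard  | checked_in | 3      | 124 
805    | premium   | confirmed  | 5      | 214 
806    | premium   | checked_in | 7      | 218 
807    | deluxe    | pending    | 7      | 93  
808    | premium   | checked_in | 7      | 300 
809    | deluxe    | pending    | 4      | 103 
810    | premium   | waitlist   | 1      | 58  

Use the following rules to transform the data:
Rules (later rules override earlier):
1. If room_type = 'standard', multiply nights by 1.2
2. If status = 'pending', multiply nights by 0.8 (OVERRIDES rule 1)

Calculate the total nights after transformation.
42.4

Step 1: Rule 2 takes priority for records with status = 'pending'
  - 4 records: 21 × 0.8 = 16.8
Step 2: Rule 1 applies to remaining records with room_type = 'standard'
  - 1 records: 3 × 1.2 = 3.6
Step 3: Other records unchanged: 22
Step 4: Final sum = 16.8 + 3.6 + 22 = 42.4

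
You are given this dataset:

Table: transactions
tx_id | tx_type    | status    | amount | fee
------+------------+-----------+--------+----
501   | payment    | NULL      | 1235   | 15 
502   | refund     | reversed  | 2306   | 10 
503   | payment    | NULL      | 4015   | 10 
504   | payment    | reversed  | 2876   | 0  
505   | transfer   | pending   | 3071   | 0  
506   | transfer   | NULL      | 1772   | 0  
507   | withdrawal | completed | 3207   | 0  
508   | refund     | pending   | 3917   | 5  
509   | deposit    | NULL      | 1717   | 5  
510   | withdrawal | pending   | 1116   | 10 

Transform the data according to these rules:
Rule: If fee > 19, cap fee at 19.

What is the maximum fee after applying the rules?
15

Step 1: Original maximum fee = 15
Step 2: Check cap of 19 against maximum
Step 3: No records exceed the cap (max 15 <= cap 19), so no capping applies
Step 4: Maximum after transformation = 15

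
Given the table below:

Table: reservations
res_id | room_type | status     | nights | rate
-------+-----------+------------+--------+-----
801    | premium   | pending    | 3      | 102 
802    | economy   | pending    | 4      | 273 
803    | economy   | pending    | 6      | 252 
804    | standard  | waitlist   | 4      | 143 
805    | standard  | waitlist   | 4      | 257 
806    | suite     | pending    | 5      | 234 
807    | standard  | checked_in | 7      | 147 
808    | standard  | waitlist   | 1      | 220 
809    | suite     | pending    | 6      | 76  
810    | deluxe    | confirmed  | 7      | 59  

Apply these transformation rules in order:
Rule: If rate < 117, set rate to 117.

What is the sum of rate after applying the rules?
1877

Step 1: 3 records have rate < 117
Step 2: These records originally summed to 237
Step 3: After setting to minimum: 3 × 117 = 351
Step 4: Unaffected records sum: 1526
Step 5: Final sum = 351 + 1526 = 1877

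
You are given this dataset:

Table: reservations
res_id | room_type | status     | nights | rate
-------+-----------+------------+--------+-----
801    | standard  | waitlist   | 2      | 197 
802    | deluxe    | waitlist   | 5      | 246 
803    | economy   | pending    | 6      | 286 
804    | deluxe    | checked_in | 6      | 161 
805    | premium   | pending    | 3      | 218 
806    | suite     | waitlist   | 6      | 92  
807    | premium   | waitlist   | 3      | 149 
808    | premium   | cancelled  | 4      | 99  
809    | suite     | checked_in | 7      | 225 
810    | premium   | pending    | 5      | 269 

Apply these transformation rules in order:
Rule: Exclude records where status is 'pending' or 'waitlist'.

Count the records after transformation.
3

Step 1: Count records to exclude
  - 3 (pending) + 4 (waitlist) = 7 records
Step 2: Total records: 10
Step 3: Remaining = 10 - 7 = 3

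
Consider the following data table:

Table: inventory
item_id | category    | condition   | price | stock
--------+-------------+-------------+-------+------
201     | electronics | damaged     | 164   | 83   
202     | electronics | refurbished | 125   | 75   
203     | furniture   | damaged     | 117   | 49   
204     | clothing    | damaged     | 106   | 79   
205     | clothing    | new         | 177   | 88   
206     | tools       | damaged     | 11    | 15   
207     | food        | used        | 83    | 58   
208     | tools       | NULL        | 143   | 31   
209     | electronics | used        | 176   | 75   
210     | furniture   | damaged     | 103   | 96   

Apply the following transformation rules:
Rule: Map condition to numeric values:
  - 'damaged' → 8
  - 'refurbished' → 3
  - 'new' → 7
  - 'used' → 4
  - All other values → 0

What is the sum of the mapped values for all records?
58

Step 1: Apply mapping to each record
Step 2: Count by status:
  'damaged': 5 records × 8 = 40
  'refurbished': 1 records × 3 = 3
  'new': 1 records × 7 = 7
  'used': 2 records × 4 = 8
Step 3: Sum all mapped values = 58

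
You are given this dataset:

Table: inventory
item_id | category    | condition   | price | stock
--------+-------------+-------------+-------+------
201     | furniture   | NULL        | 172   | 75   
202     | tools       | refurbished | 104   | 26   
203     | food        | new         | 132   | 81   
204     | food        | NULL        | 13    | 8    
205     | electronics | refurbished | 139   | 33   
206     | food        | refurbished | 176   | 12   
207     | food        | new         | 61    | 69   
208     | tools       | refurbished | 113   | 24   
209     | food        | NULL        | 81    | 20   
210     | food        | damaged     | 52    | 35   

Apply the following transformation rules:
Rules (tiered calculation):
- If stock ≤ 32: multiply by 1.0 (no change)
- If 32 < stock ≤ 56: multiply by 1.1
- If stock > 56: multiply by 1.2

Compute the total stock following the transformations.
434.8

Step 1: Tier 1 (stock ≤ 32): 5 records, sum = 90 × 1.0 = 90.0
Step 2: Tier 2 (32 < stock ≤ 56): 2 records, sum = 68 × 1.1 = 74.8
Step 3: Tier 3 (stock > 56): 3 records, sum = 225 × 1.2 = 270.0
Step 4: Final sum = 90.0 + 74.8 + 270.0 = 434.8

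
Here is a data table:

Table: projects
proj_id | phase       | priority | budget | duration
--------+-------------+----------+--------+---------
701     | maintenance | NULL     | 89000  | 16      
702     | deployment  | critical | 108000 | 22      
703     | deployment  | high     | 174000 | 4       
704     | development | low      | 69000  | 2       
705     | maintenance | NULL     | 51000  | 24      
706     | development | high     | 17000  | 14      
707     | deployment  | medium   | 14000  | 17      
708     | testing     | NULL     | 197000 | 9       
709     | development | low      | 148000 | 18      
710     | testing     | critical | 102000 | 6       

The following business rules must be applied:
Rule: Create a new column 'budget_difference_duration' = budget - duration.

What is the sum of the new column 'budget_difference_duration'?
968868

Step 1: For each record, compute budget - duration
Example calculations:
  89000 - 16 = 88984
  108000 - 22 = 107978
  174000 - 4 = 173996
  ...
Step 2: Sum all derived values
Step 3: Total = 968868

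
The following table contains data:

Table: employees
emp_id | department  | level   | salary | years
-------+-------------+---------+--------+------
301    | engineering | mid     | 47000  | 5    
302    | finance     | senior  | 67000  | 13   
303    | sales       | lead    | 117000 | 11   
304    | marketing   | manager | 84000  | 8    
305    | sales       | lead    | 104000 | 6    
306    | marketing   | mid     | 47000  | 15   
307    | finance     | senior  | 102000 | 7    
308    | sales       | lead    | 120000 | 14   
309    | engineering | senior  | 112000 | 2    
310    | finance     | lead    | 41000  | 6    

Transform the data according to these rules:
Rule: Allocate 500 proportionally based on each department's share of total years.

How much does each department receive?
engineering: 40.23, finance: 149.43, marketing: 132.18, sales: 178.16

Step 1: Calculate total years = 87
Step 2: Calculate each department's proportion:
  engineering: 7/87 = 8.05% → 40.23
  finance: 26/87 = 29.89% → 149.43
  marketing: 23/87 = 26.44% → 132.18
  sales: 31/87 = 35.63% → 178.16
Step 3: Verify: sum of allocations ≈ 500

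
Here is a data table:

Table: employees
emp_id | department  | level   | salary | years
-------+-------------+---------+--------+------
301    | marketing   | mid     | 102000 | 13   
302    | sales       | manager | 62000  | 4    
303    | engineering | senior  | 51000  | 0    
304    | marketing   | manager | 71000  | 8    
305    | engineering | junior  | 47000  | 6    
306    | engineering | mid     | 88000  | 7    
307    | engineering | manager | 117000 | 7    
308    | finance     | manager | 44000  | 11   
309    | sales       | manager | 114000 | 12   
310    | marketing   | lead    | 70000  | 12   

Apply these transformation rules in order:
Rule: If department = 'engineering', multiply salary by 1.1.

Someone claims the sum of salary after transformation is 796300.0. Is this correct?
Yes, the result is correct.

Step 1: Calculate the correct sum after transformation
Step 2: Apply multiplier 1.1 to records where department = 'engineering'
Step 3: Correct result = 796300.0
Step 4: Claimed result = 796300.0
Step 5: 796300.0 = 796300.0 ✓
Conclusion: The claimed result is correct.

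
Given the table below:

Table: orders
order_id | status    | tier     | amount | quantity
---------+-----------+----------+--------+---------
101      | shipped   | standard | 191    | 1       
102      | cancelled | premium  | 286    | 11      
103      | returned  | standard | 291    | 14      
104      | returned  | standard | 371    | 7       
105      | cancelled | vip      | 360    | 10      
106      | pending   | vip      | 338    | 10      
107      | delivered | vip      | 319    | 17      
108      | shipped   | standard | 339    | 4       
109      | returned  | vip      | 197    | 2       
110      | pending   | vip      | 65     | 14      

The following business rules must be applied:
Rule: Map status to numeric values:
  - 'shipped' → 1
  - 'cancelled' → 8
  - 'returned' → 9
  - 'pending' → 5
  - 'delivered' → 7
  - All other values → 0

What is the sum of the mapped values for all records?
62

Step 1: Apply mapping to each record
Step 2: Count by status:
  'shipped': 2 records × 1 = 2
  'cancelled': 2 records × 8 = 16
  'returned': 3 records × 9 = 27
  'pending': 2 records × 5 = 10
  'delivered': 1 records × 7 = 7
Step 3: Sum all mapped values = 62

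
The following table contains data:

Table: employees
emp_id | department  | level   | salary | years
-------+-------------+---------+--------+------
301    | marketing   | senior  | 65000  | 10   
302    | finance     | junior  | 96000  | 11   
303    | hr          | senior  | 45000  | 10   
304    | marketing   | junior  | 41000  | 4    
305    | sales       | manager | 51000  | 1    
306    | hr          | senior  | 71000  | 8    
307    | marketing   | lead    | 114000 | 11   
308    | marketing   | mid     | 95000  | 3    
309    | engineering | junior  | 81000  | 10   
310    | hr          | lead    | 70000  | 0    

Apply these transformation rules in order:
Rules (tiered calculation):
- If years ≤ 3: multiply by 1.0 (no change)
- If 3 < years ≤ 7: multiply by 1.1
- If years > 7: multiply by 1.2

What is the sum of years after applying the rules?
80.4

Step 1: Tier 1 (years ≤ 3): 3 records, sum = 4 × 1.0 = 4.0
Step 2: Tier 2 (3 < years ≤ 7): 1 records, sum = 4 × 1.1 = 4.4
Step 3: Tier 3 (years > 7): 6 records, sum = 60 × 1.2 = 72.0
Step 4: Final sum = 4.0 + 4.4 + 72.0 = 80.4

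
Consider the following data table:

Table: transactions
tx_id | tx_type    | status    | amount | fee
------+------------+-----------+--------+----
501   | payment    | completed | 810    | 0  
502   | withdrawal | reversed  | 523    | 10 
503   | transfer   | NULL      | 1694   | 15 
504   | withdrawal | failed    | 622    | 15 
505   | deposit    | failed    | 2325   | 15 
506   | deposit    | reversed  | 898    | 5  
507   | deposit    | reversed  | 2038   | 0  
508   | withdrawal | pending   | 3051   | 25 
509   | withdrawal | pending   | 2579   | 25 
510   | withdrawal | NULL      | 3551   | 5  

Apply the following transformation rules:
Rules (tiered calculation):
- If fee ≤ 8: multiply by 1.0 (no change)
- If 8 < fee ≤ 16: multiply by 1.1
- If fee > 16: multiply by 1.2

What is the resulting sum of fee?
130.5

Step 1: Tier 1 (fee ≤ 8): 4 records, sum = 10 × 1.0 = 10.0
Step 2: Tier 2 (8 < fee ≤ 16): 4 records, sum = 55 × 1.1 = 60.5
Step 3: Tier 3 (fee > 16): 2 records, sum = 50 × 1.2 = 60.0
Step 4: Final sum = 10.0 + 60.5 + 60.0 = 130.5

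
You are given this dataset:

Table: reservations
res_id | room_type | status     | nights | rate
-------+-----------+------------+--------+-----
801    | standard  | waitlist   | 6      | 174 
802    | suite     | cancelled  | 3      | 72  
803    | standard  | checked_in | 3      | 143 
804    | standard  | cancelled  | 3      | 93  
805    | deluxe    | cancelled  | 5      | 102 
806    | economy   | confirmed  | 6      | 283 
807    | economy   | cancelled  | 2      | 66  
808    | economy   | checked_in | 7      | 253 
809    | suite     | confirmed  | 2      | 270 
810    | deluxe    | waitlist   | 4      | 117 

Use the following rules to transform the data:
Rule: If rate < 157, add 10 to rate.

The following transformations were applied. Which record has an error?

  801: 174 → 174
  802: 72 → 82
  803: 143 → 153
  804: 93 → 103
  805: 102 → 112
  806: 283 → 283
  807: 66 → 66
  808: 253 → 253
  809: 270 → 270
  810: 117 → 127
Record 807 has an error. The correct transformed value should be 76, not 66.

Step 1: Check each record against the rule
Step 2: Record 807 has rate = 66
Step 3: Since 66 < 157, the bonus should have been applied
Step 4: Correct value = 76, but claimed value = 66
Conclusion: Record 807 has the error.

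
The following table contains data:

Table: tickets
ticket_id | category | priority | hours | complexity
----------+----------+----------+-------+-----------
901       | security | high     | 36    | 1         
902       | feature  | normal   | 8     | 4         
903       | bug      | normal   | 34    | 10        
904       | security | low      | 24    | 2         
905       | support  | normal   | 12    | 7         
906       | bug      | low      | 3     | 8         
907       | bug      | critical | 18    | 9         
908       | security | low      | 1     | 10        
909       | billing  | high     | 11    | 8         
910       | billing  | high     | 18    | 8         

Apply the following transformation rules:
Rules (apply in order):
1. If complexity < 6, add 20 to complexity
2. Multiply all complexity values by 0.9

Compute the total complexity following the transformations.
114.3

Step 1: Apply Rule 1 - Add 20 to records with complexity < 6
  - 3 records affected: 7 + (3 × 20) = 67
  - Unaffected records: 60
  - Sum after Rule 1: 127
Step 2: Apply Rule 2 - Multiply all by 0.9
  - 127 × 0.9 = 114.3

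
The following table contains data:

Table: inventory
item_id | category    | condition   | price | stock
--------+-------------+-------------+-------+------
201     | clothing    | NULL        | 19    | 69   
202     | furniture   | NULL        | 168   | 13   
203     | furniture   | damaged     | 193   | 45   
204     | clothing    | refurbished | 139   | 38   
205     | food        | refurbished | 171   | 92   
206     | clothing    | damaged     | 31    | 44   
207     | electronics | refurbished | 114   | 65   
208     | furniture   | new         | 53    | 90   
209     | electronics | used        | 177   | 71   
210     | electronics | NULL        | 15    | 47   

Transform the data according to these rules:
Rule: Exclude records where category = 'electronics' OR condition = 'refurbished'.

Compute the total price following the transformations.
464

Step 1: Find records where category = 'electronics' OR condition = 'refurbished'
Step 2: 5 records match, summing to 616
Step 3: Original sum: 1080
Step 4: Remaining sum = 1080 - 616 = 464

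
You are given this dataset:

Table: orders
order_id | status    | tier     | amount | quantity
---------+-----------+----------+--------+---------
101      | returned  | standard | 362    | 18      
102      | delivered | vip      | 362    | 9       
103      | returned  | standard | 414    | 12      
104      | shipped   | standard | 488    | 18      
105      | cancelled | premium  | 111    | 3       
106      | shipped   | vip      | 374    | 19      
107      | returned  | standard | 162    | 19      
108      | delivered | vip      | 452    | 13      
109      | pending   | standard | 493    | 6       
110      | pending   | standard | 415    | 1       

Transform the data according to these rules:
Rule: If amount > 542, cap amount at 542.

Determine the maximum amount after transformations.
493

Step 1: Original maximum amount = 493
Step 2: Check cap of 542 against maximum
Step 3: No records exceed the cap (max 493 <= cap 542), so no capping applies
Step 4: Maximum after transformation = 493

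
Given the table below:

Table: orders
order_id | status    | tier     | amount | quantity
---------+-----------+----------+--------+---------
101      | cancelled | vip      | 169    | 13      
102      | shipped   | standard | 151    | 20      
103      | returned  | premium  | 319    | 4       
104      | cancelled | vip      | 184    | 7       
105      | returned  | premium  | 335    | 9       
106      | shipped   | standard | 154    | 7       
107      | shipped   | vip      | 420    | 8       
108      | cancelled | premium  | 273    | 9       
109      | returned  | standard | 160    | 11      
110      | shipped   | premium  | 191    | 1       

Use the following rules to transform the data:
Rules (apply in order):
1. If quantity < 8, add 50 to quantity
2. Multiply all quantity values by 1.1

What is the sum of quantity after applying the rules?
317.9

Step 1: Apply Rule 1 - Add 50 to records with quantity < 8
  - 4 records affected: 19 + (4 × 50) = 219
  - Unaffected records: 70
  - Sum after Rule 1: 289
Step 2: Apply Rule 2 - Multiply all by 1.1
  - 289 × 1.1 = 317.9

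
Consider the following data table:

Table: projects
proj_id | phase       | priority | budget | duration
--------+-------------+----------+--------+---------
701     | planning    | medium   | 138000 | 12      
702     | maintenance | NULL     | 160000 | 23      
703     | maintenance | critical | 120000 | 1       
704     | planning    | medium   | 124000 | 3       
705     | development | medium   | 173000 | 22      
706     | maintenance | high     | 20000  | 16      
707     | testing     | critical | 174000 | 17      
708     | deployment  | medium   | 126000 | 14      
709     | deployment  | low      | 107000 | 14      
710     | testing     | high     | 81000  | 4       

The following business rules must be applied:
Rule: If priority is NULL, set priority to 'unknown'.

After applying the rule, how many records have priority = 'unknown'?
1

Step 1: Count records where priority IS NULL
Step 2: Found 1 records with NULL priority
Step 3: These records will have priority set to 'unknown'
Step 4: Records already having priority = 'unknown': 0
Step 5: Answer: 1 + 0 = 1 records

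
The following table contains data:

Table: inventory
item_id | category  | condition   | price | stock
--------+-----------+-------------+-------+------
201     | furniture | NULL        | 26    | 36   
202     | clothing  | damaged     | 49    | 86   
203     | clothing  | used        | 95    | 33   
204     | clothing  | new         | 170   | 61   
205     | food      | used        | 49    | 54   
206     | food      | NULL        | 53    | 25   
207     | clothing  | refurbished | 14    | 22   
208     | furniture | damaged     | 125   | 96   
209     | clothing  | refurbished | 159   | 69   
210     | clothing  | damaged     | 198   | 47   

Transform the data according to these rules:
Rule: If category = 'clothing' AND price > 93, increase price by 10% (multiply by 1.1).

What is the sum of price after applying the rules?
1000.2

Step 1: Find records where category = 'clothing' AND price > 93
Step 2: 4 records match, summing to 622
Step 3: After multiplier: 622 × 1.1 = 684.2
Step 4: Unaffected records sum: 316
Step 5: Final sum = 684.2 + 316 = 1000.2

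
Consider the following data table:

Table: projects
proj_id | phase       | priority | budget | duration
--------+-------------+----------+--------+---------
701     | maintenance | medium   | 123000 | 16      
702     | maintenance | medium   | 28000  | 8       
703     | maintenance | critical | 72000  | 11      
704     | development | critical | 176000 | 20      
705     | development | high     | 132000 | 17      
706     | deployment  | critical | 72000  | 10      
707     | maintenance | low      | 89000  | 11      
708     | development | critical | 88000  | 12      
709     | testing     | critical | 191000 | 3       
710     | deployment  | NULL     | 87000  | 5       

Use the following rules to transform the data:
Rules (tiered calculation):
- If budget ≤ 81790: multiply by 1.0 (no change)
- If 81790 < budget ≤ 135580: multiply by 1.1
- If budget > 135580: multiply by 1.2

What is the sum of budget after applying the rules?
1183300.0

Step 1: Tier 1 (budget ≤ 81790): 3 records, sum = 172000 × 1.0 = 172000.0
Step 2: Tier 2 (81790 < budget ≤ 135580): 5 records, sum = 519000 × 1.1 = 570900.0
Step 3: Tier 3 (budget > 135580): 2 records, sum = 367000 × 1.2 = 440400.0
Step 4: Final sum = 172000.0 + 570900.0 + 440400.0 = 1183300.0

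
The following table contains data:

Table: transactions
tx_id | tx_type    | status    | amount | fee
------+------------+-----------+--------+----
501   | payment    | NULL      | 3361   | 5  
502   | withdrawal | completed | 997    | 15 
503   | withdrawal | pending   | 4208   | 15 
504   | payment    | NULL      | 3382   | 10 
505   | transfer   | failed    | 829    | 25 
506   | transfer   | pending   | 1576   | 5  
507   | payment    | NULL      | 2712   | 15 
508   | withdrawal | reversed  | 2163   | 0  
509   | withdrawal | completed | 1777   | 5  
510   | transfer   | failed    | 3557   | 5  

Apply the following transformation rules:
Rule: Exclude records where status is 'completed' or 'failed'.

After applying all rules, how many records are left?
6

Step 1: Count records to exclude
  - 2 (completed) + 2 (failed) = 4 records
Step 2: Total records: 10
Step 3: Remaining = 10 - 4 = 6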